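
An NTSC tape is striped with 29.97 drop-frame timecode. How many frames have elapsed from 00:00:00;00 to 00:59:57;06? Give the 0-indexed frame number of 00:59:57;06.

As if non-drop at 30 labels/s: (0 × 3600 + 59 × 60 + 57) × 30 + 6 = 107916.
Minute boundaries passed: 59; those not divisible by 10: 59 − 5 = 54; dropped labels = 2 × 54 = 108.
Actual frame index = 107916 − 108 = 107808.

107808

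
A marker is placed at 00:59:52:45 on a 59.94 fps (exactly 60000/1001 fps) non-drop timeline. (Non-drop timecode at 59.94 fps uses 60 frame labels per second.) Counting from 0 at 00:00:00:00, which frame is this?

Total seconds to the label: (0 × 3600 + 59 × 60 + 52) = 3592.
Frame index = 3592 × 60 + 45 = 215565.

frame 215565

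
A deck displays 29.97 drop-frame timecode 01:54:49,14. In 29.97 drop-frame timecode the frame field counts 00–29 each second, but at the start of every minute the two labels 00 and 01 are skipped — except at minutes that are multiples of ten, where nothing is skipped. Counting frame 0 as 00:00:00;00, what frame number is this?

Complete 10-minute blocks: 11, each 17982 frames → 197802.
Remaining 4 whole minutes in the current block: 1800 + 3 × 1798 = 7194 frames.
Within the current minute: 49 × 30 + 14 − 2 = 1482 (labels ;00/;01 skipped at this minute). Total = 197802 + 7194 + 1482 = 206478.

206478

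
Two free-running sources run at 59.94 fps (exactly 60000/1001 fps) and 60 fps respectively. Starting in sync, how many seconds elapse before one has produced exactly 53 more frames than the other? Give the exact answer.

53053/60 seconds

The gap grows by |60 − 60000/1001| = 60/1001 frames per second.
Time for a 53-frame gap: 53 ÷ (60/1001) = 53053/60 s.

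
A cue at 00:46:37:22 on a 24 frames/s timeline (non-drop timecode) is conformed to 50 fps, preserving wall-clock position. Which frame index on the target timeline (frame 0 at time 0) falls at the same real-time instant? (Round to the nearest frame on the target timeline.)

frame 139896

Source frame index: (0×3600 + 46×60 + 37) × 24 + 22 = 67150.
Real time: 67150 / (24) = 33575/12 s.
Target frame: (33575/12) × (50) = 839375/6 ≈ 139895.833 → 139896.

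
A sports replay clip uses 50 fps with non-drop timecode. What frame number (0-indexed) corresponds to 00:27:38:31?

Total seconds to the label: (0 × 3600 + 27 × 60 + 38) = 1658.
Frame index = 1658 × 50 + 31 = 82931.

82931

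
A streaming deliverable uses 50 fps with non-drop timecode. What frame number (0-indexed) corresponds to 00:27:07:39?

Total seconds to the label: (0 × 3600 + 27 × 60 + 7) = 1627.
Frame index = 1627 × 50 + 39 = 81389.

frame 81389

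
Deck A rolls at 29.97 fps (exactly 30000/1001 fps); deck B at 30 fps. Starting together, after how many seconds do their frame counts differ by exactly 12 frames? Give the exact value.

400.4 seconds

The gap grows by |30 − 30000/1001| = 30/1001 frames per second.
Time for a 12-frame gap: 12 ÷ (30/1001) = 400.4 s.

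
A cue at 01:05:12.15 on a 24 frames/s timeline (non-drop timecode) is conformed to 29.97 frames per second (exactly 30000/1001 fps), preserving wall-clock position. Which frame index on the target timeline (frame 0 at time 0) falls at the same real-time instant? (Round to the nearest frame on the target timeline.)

frame 117261

Source frame index: (1×3600 + 5×60 + 12) × 24 + 15 = 93903.
Real time: 93903 / (24) = 31301/8 s.
Target frame: (31301/8) × (30000/1001) = 117378750/1001 ≈ 117261.489 → 117261.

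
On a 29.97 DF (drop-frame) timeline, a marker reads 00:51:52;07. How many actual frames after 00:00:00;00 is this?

Complete 10-minute blocks: 5, each 17982 frames → 89910.
Remaining 1 whole minute in the current block: 1800 + 0 × 1798 = 1800 frames.
Within the current minute: 52 × 30 + 7 − 2 = 1565 (labels ;00/;01 skipped at this minute). Total = 89910 + 1800 + 1565 = 93275.

93275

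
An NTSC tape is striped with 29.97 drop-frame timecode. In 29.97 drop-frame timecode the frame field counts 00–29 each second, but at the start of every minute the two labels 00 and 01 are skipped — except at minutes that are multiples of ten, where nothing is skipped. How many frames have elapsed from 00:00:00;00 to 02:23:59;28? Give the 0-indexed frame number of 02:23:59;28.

Complete 10-minute blocks: 14, each 17982 frames → 251748.
Remaining 3 whole minutes in the current block: 1800 + 2 × 1798 = 5396 frames.
Within the current minute: 59 × 30 + 28 − 2 = 1796 (labels ;00/;01 skipped at this minute). Total = 251748 + 5396 + 1796 = 258940.

258940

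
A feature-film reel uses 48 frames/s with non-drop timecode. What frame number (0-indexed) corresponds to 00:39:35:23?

114023

Total seconds to the label: (0 × 3600 + 39 × 60 + 35) = 2375.
Frame index = 2375 × 48 + 23 = 114023.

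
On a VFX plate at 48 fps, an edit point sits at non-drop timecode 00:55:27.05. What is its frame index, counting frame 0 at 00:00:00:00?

Total seconds to the label: (0 × 3600 + 55 × 60 + 27) = 3327.
Frame index = 3327 × 48 + 5 = 159701.

159701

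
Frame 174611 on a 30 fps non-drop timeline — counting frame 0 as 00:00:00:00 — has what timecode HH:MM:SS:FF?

01:37:00:11

174611 ÷ 30 = 5820 full seconds, remainder 11 frames.
5820 s = 1 h 37 min 0 s.
Timecode: 01:37:00:11.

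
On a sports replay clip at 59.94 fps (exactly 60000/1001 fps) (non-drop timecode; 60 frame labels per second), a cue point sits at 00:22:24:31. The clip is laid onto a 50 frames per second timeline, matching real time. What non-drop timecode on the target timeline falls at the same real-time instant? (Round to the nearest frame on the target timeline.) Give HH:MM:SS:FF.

Source frame index: (0×3600 + 22×60 + 24) × 60 + 31 = 80671.
Real time: 80671 / (60000/1001) = 80751671/60000 s.
Target frame: (80751671/60000) × (50) = 80751671/1200 ≈ 67293.059 → 67293.
At 50 labels/s: frame 67293 → 00:22:25:43.

00:22:25:43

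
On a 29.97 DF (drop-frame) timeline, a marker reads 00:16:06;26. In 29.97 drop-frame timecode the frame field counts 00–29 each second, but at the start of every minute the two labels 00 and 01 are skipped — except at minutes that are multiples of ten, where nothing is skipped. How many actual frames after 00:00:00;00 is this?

As if non-drop at 30 labels/s: (0 × 3600 + 16 × 60 + 6) × 30 + 26 = 29006.
Minute boundaries passed: 16; those not divisible by 10: 16 − 1 = 15; dropped labels = 2 × 15 = 30.
Actual frame index = 29006 − 30 = 28976.

28976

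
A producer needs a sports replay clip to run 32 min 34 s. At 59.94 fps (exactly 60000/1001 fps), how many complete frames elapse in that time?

32 min 34 s = 1954 s.
Frames = 1954 × 60000/1001 = 117240000/1001 ≈ 117122.8771.
Complete frames: 117122.

117122 frames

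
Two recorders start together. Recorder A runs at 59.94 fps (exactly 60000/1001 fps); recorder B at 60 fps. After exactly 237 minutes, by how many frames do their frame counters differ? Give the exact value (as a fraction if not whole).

853200/1001 frames

237 min = 14220 s.
A emits 60000/1001 × 14220 = 853200000/1001 frames; B emits 60 × 14220 = 853200.
Difference = 853200/1001 frames (≈ 852.3477); B is ahead of A.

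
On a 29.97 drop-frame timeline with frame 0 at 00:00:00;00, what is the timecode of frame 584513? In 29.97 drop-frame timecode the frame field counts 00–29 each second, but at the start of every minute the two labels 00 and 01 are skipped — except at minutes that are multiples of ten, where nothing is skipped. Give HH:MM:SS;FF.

05:25:03;09

Each 10-minute DF block holds 10 × 60 × 30 − 9 × 2 = 17982 frames. 584513 ÷ 17982 → 32 full blocks, remainder 9089.
Within the partial block the first minute is 1800 frames and each further minute 1798, so 5 further minute boundaries passed. Total skipped labels = 18 × 32 + 2 × 5 = 586.
Non-drop label index = 584513 + 586 = 585099; at 30 labels/s that is 05:25:03:09, i.e. DF 05:25:03;09.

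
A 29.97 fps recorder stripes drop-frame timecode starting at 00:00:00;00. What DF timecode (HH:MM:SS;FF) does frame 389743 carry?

03:36:44;13

Ten DF minutes hold 17982 frames, so frame 389743 lies in block 21 (frames 377622–395603) with 12121 frames into that block.
The block's first minute is 1800 frames and the rest 1798 each; 12121 frames reaches minute 6, so 21 × 18 + 6 × 2 = 390 labels have been skipped so far.
Adding those back, label number 389743 + 390 = 390133 at 30 labels/s is 13004 s + 13 f = 3 h 36 min 44 s frame 13, i.e. 03:36:44;13.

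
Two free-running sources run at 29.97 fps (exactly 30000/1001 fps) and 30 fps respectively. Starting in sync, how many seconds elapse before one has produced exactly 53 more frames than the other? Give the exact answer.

The gap grows by |30 − 30000/1001| = 30/1001 frames per second.
Time for a 53-frame gap: 53 ÷ (30/1001) = 53053/30 s.

53053/30 seconds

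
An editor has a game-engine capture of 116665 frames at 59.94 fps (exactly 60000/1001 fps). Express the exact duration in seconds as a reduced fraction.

Running time = 116665 ÷ (60000/1001) = 116665 × 1001/60000 = 23356333/12000 s.

23356333/12000 seconds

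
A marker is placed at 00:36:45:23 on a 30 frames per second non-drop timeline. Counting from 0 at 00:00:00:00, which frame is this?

Total seconds to the label: (0 × 3600 + 36 × 60 + 45) = 2205.
Frame index = 2205 × 30 + 23 = 66173.

66173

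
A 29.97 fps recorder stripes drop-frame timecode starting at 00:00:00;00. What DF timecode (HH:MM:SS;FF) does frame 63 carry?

00:00:02;03

Ten DF minutes hold 17982 frames, so frame 63 lies in block 0 (frames 0–17981) with 63 frames into that block.
The block's first minute is 1800 frames and the rest 1798 each; 63 frames reaches minute 0, so 0 × 18 + 0 × 2 = 0 labels have been skipped so far.
Adding those back, label number 63 + 0 = 63 at 30 labels/s is 2 s + 3 f = 0 h 0 min 2 s frame 3, i.e. 00:00:02;03.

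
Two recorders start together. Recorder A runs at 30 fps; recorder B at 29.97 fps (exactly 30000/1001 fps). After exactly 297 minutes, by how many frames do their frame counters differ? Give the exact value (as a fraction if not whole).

297 min = 17820 s.
A emits 30 × 17820 = 534600 frames; B emits 30000/1001 × 17820 = 48600000/91.
Difference = 48600/91 frames (≈ 534.0659); B is behind A.

48600/91 frames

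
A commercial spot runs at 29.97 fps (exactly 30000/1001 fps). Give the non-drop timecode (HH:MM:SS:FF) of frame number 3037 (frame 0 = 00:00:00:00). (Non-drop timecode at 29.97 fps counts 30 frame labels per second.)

00:01:41:07

3037 ÷ 30 = 101 full seconds, remainder 7 frames.
101 s = 0 h 1 min 41 s.
Timecode: 00:01:41:07.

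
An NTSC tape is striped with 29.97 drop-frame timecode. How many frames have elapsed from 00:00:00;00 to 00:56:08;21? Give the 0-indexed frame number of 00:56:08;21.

As if non-drop at 30 labels/s: (0 × 3600 + 56 × 60 + 8) × 30 + 21 = 101061.
Minute boundaries passed: 56; those not divisible by 10: 56 − 5 = 51; dropped labels = 2 × 51 = 102.
Actual frame index = 101061 − 102 = 100959.

100959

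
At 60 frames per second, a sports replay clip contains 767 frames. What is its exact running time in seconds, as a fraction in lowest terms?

767/60 seconds

Running time = 767 ÷ (60) = 767 × 1/60 = 767/60 s.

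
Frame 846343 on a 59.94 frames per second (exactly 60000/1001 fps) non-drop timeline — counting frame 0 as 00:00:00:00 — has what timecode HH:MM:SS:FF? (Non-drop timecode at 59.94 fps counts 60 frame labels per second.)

03:55:05:43

846343 ÷ 60 = 14105 full seconds, remainder 43 frames.
14105 s = 3 h 55 min 5 s.
Timecode: 03:55:05:43.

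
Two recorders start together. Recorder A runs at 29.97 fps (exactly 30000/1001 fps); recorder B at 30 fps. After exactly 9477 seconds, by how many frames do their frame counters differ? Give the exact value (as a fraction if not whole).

21870/77 frames

A emits 30000/1001 × 9477 = 21870000/77 frames; B emits 30 × 9477 = 284310.
Difference = 21870/77 frames (≈ 284.0260); B is ahead of A.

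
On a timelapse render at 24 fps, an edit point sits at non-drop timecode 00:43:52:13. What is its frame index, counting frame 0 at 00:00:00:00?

Total seconds to the label: (0 × 3600 + 43 × 60 + 52) = 2632.
Frame index = 2632 × 24 + 13 = 63181.

63181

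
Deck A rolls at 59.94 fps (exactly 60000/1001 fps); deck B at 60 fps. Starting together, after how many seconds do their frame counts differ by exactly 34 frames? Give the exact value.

The gap grows by |60 − 60000/1001| = 60/1001 frames per second.
Time for a 34-frame gap: 34 ÷ (60/1001) = 17017/30 s.

17017/30 seconds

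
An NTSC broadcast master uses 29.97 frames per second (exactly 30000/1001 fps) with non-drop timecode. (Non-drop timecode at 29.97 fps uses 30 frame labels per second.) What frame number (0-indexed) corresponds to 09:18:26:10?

1005190

Total seconds to the label: (9 × 3600 + 18 × 60 + 26) = 33506.
Frame index = 33506 × 30 + 10 = 1005190.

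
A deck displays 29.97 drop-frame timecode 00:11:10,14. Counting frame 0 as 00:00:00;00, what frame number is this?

20094

As if non-drop at 30 labels/s: (0 × 3600 + 11 × 60 + 10) × 30 + 14 = 20114.
Minute boundaries passed: 11; those not divisible by 10: 11 − 1 = 10; dropped labels = 2 × 10 = 20.
Actual frame index = 20114 − 20 = 20094.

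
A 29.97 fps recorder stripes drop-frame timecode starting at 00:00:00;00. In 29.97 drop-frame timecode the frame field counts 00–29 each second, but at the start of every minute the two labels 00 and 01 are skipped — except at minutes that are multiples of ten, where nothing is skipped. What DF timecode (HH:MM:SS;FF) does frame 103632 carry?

Each 10-minute DF block holds 10 × 60 × 30 − 9 × 2 = 17982 frames. 103632 ÷ 17982 → 5 full blocks, remainder 13722.
Within the partial block the first minute is 1800 frames and each further minute 1798, so 7 further minute boundaries passed. Total skipped labels = 18 × 5 + 2 × 7 = 104.
Non-drop label index = 103632 + 104 = 103736; at 30 labels/s that is 00:57:37:26, i.e. DF 00:57:37;26.

00:57:37;26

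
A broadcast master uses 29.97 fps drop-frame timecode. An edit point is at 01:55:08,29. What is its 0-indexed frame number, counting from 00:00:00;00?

207061

Complete 10-minute blocks: 11, each 17982 frames → 197802.
Remaining 5 whole minutes in the current block: 1800 + 4 × 1798 = 8992 frames.
Within the current minute: 8 × 30 + 29 − 2 = 267 (labels ;00/;01 skipped at this minute). Total = 197802 + 8992 + 267 = 207061.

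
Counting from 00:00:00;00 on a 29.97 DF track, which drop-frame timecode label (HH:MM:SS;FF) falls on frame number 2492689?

23:06:12;25

Each 10-minute DF block holds 10 × 60 × 30 − 9 × 2 = 17982 frames. 2492689 ÷ 17982 → 138 full blocks, remainder 11173.
Within the partial block the first minute is 1800 frames and each further minute 1798, so 6 further minute boundaries passed. Total skipped labels = 18 × 138 + 2 × 6 = 2496.
Non-drop label index = 2492689 + 2496 = 2495185; at 30 labels/s that is 23:06:12:25, i.e. DF 23:06:12;25.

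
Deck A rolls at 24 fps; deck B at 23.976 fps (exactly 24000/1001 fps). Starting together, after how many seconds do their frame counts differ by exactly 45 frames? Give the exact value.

The gap grows by |24000/1001 − 24| = 24/1001 frames per second.
Time for a 45-frame gap: 45 ÷ (24/1001) = 1876.875 s.

1876.875 seconds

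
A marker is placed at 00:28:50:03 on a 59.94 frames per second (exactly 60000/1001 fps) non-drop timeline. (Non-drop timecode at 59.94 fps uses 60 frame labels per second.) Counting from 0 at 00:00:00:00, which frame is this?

Total seconds to the label: (0 × 3600 + 28 × 60 + 50) = 1730.
Frame index = 1730 × 60 + 3 = 103803.

103803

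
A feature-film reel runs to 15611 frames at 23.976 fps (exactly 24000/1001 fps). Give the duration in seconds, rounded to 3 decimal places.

Running time = 15611 × 1001/24000 = 15626611/24000 s ≈ 651.109 s.

651.109 seconds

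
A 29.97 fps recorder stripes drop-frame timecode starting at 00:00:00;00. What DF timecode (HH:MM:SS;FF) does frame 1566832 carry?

Each 10-minute DF block holds 10 × 60 × 30 − 9 × 2 = 17982 frames. 1566832 ÷ 17982 → 87 full blocks, remainder 2398.
Within the partial block the first minute is 1800 frames and each further minute 1798, so 1 further minute boundary passed. Total skipped labels = 18 × 87 + 2 × 1 = 1568.
Non-drop label index = 1566832 + 1568 = 1568400; at 30 labels/s that is 14:31:20:00, i.e. DF 14:31:20;00.

14:31:20;00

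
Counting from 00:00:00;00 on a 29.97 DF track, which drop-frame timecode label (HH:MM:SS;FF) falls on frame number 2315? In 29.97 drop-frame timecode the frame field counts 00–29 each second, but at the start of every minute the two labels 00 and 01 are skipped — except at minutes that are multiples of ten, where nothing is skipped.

Each 10-minute DF block holds 10 × 60 × 30 − 9 × 2 = 17982 frames. 2315 ÷ 17982 → 0 full blocks, remainder 2315.
Within the partial block the first minute is 1800 frames and each further minute 1798, so 1 further minute boundary passed. Total skipped labels = 18 × 0 + 2 × 1 = 2.
Non-drop label index = 2315 + 2 = 2317; at 30 labels/s that is 00:01:17:07, i.e. DF 00:01:17;07.

00:01:17;07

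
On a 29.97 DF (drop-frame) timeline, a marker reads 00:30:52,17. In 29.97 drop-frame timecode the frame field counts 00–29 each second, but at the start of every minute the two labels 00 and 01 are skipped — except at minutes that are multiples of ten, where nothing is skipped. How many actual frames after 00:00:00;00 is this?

Complete 10-minute blocks: 3, each 17982 frames → 53946.
Remaining 0 whole minutes in the current block: 0 frames.
Within the current minute: 52 × 30 + 17 = 1577. Total = 53946 + 0 + 1577 = 55523.

55523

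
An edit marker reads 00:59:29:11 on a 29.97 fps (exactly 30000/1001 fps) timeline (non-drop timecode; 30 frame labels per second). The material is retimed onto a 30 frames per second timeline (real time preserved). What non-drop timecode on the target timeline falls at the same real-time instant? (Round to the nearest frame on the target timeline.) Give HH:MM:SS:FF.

00:59:32:28

Source frame index: (0×3600 + 59×60 + 29) × 30 + 11 = 107081.
Real time: 107081 / (30000/1001) = 107188081/30000 s.
Target frame: (107188081/30000) × (30) = 107188081/1000 ≈ 107188.081 → 107188.
At 30 labels/s: frame 107188 → 00:59:32:28.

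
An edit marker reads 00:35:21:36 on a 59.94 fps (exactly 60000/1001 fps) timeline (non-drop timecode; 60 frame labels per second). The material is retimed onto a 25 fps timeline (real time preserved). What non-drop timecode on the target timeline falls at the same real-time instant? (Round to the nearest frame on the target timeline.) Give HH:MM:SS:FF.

Source frame index: (0×3600 + 35×60 + 21) × 60 + 36 = 127296.
Real time: 127296 / (60000/1001) = 1327326/625 s.
Target frame: (1327326/625) × (25) = 1327326/25 ≈ 53093.040 → 53093.
At 25 labels/s: frame 53093 → 00:35:23:18.

00:35:23:18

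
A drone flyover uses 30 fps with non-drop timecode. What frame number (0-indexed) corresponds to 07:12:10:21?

777921

Total seconds to the label: (7 × 3600 + 12 × 60 + 10) = 25930.
Frame index = 25930 × 30 + 21 = 777921.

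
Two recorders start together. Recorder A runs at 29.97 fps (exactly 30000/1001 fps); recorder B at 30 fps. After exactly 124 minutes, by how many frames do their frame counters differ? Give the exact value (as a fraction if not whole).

223200/1001 frames

124 min = 7440 s.
A emits 30000/1001 × 7440 = 223200000/1001 frames; B emits 30 × 7440 = 223200.
Difference = 223200/1001 frames (≈ 222.9770); B is ahead of A.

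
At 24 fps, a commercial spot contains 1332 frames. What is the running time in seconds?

55.5 seconds

Running time = 1332 / (24) = 55.5 s.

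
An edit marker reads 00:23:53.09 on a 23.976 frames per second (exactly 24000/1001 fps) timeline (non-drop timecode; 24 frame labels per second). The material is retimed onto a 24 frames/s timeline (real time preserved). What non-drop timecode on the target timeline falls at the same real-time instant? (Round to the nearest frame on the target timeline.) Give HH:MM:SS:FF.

Source frame index: (0×3600 + 23×60 + 53) × 24 + 9 = 34401.
Real time: 34401 / (24000/1001) = 11478467/8000 s.
Target frame: (11478467/8000) × (24) = 34435401/1000 ≈ 34435.401 → 34435.
At 24 labels/s: frame 34435 → 00:23:54:19.

00:23:54:19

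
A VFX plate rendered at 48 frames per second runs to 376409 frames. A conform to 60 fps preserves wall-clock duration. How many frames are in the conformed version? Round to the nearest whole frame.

Frames at target rate = 376409 × (60) / (48) = 1882045/4 ≈ 470511.250.
Nearest whole frame: 470511.

470511 frames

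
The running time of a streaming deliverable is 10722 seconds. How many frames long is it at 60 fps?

643320 frames

Frames = 10722 × 60 = 643320.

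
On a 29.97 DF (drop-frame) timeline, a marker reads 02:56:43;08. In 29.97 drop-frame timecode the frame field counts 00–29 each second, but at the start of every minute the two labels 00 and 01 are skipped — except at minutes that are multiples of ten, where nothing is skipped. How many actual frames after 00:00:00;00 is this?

317780

Complete 10-minute blocks: 17, each 17982 frames → 305694.
Remaining 6 whole minutes in the current block: 1800 + 5 × 1798 = 10790 frames.
Within the current minute: 43 × 30 + 8 − 2 = 1296 (labels ;00/;01 skipped at this minute). Total = 305694 + 10790 + 1296 = 317780.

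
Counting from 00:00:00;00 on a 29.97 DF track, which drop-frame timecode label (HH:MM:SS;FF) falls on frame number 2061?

Each 10-minute DF block holds 10 × 60 × 30 − 9 × 2 = 17982 frames. 2061 ÷ 17982 → 0 full blocks, remainder 2061.
Within the partial block the first minute is 1800 frames and each further minute 1798, so 1 further minute boundary passed. Total skipped labels = 18 × 0 + 2 × 1 = 2.
Non-drop label index = 2061 + 2 = 2063; at 30 labels/s that is 00:01:08:23, i.e. DF 00:01:08;23.

00:01:08;23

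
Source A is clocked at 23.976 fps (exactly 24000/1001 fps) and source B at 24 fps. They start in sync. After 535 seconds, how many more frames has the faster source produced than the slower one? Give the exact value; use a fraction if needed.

A emits 24000/1001 × 535 = 12840000/1001 frames; B emits 24 × 535 = 12840.
Difference = 12840/1001 frames (≈ 12.8272); B is ahead of A.

12840/1001 frames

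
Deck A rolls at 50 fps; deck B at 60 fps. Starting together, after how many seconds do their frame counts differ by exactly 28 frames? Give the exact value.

2.8 seconds

The gap grows by |60 − 50| = 10 frames per second.
Time for a 28-frame gap: 28 ÷ (10) = 2.8 s.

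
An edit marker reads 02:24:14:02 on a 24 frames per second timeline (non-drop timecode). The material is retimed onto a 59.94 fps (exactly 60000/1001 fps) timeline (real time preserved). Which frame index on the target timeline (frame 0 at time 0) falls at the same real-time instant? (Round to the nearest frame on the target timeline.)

frame 518726

Source frame index: (2×3600 + 24×60 + 14) × 24 + 2 = 207698.
Real time: 207698 / (24) = 103849/12 s.
Target frame: (103849/12) × (60000/1001) = 519245000/1001 ≈ 518726.274 → 518726.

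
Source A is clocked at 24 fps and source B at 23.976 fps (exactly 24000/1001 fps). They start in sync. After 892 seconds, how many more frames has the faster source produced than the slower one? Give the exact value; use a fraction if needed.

21408/1001 frames

A emits 24 × 892 = 21408 frames; B emits 24000/1001 × 892 = 21408000/1001.
Difference = 21408/1001 frames (≈ 21.3866); B is behind A.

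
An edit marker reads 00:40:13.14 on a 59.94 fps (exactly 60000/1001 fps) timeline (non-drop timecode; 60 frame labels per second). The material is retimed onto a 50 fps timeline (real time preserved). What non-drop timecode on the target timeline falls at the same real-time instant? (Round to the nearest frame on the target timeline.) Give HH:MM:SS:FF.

Source frame index: (0×3600 + 40×60 + 13) × 60 + 14 = 144794.
Real time: 144794 / (60000/1001) = 72469397/30000 s.
Target frame: (72469397/30000) × (50) = 72469397/600 ≈ 120782.328 → 120782.
At 50 labels/s: frame 120782 → 00:40:15:32.

00:40:15:32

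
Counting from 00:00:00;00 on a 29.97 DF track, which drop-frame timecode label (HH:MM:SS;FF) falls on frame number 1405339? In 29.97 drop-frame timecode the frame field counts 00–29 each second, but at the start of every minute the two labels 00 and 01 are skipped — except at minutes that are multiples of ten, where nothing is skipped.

13:01:31;15

Ten DF minutes hold 17982 frames, so frame 1405339 lies in block 78 (frames 1402596–1420577) with 2743 frames into that block.
The block's first minute is 1800 frames and the rest 1798 each; 2743 frames reaches minute 1, so 78 × 18 + 1 × 2 = 1406 labels have been skipped so far.
Adding those back, label number 1405339 + 1406 = 1406745 at 30 labels/s is 46891 s + 15 f = 13 h 1 min 31 s frame 15, i.e. 13:01:31;15.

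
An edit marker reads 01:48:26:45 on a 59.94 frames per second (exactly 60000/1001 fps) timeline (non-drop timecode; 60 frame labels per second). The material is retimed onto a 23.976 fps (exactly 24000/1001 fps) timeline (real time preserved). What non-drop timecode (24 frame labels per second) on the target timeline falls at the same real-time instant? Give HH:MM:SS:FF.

Source frame index: (1×3600 + 48×60 + 26) × 60 + 45 = 390405.
Real time: 390405 / (60000/1001) = 26053027/4000 s.
Target frame: (26053027/4000) × (24000/1001) = 156162.
At 24 labels/s: frame 156162 → 01:48:26:18.

01:48:26:18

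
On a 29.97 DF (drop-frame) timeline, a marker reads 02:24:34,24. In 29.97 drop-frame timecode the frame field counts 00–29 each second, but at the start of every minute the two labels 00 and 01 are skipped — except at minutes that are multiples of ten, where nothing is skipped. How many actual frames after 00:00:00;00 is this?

259984

Complete 10-minute blocks: 14, each 17982 frames → 251748.
Remaining 4 whole minutes in the current block: 1800 + 3 × 1798 = 7194 frames.
Within the current minute: 34 × 30 + 24 − 2 = 1042 (labels ;00/;01 skipped at this minute). Total = 251748 + 7194 + 1042 = 259984.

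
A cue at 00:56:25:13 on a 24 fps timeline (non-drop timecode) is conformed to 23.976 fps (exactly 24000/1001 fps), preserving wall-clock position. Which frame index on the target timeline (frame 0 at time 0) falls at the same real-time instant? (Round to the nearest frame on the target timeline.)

frame 81172

Source frame index: (0×3600 + 56×60 + 25) × 24 + 13 = 81253.
Real time: 81253 / (24) = 81253/24 s.
Target frame: (81253/24) × (24000/1001) = 81253000/1001 ≈ 81171.828 → 81172.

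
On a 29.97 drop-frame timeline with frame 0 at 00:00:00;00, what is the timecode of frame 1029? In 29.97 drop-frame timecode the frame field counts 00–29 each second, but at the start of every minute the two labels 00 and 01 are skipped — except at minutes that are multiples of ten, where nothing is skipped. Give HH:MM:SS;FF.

Each 10-minute DF block holds 10 × 60 × 30 − 9 × 2 = 17982 frames. 1029 ÷ 17982 → 0 full blocks, remainder 1029.
Within the partial block the first minute is 1800 frames and each further minute 1798, so 0 further minute boundaries passed. Total skipped labels = 18 × 0 + 2 × 0 = 0.
Non-drop label index = 1029 + 0 = 1029; at 30 labels/s that is 00:00:34:09, i.e. DF 00:00:34;09.

00:00:34;09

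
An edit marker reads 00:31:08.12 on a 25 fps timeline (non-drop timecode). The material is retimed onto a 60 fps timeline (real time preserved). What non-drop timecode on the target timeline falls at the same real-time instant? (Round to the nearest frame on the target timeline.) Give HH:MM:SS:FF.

Source frame index: (0×3600 + 31×60 + 8) × 25 + 12 = 46712.
Real time: 46712 / (25) = 46712/25 s.
Target frame: (46712/25) × (60) = 560544/5 ≈ 112108.800 → 112109.
At 60 labels/s: frame 112109 → 00:31:08:29.

00:31:08:29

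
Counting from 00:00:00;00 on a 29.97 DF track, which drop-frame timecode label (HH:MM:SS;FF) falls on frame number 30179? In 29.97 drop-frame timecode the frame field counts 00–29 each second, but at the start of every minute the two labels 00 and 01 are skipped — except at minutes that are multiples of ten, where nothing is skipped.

Each 10-minute DF block holds 10 × 60 × 30 − 9 × 2 = 17982 frames. 30179 ÷ 17982 → 1 full block, remainder 12197.
Within the partial block the first minute is 1800 frames and each further minute 1798, so 6 further minute boundaries passed. Total skipped labels = 18 × 1 + 2 × 6 = 30.
Non-drop label index = 30179 + 30 = 30209; at 30 labels/s that is 00:16:46:29, i.e. DF 00:16:46;29.

00:16:46;29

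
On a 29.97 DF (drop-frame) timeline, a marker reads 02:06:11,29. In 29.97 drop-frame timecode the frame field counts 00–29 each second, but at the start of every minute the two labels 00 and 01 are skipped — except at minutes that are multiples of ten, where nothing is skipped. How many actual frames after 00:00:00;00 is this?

As if non-drop at 30 labels/s: (2 × 3600 + 6 × 60 + 11) × 30 + 29 = 227159.
Minute boundaries passed: 126; those not divisible by 10: 126 − 12 = 114; dropped labels = 2 × 114 = 228.
Actual frame index = 227159 − 228 = 226931.

226931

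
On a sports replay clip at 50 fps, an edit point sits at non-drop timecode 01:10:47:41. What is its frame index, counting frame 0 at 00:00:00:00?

frame 212391

Total seconds to the label: (1 × 3600 + 10 × 60 + 47) = 4247.
Frame index = 4247 × 50 + 41 = 212391.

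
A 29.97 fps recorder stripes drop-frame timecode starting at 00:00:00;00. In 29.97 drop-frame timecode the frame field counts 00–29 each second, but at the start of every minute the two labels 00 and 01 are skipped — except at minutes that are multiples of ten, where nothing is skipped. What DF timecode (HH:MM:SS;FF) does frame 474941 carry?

04:24:07;07

Each 10-minute DF block holds 10 × 60 × 30 − 9 × 2 = 17982 frames. 474941 ÷ 17982 → 26 full blocks, remainder 7409.
Within the partial block the first minute is 1800 frames and each further minute 1798, so 4 further minute boundaries passed. Total skipped labels = 18 × 26 + 2 × 4 = 476.
Non-drop label index = 474941 + 476 = 475417; at 30 labels/s that is 04:24:07:07, i.e. DF 04:24:07;07.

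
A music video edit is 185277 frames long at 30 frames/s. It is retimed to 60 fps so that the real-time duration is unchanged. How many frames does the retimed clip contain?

Frames at target rate = 185277 × (60) / (30) = 370554.

370554 frames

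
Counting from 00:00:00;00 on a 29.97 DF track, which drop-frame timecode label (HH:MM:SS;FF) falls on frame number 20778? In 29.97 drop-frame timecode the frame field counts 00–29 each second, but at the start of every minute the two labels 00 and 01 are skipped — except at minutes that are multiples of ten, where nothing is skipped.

00:11:33;08

Ten DF minutes hold 17982 frames, so frame 20778 lies in block 1 (frames 17982–35963) with 2796 frames into that block.
The block's first minute is 1800 frames and the rest 1798 each; 2796 frames reaches minute 1, so 1 × 18 + 1 × 2 = 20 labels have been skipped so far.
Adding those back, label number 20778 + 20 = 20798 at 30 labels/s is 693 s + 8 f = 0 h 11 min 33 s frame 8, i.e. 00:11:33;08.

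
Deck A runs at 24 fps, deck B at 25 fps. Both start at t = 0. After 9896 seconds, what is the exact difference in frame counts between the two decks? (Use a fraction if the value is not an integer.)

A emits 24 × 9896 = 237504 frames; B emits 25 × 9896 = 247400.
Difference = 9896 frames; B is ahead of A.

9896 frames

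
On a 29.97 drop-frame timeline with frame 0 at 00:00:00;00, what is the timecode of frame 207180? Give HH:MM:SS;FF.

Ten DF minutes hold 17982 frames, so frame 207180 lies in block 11 (frames 197802–215783) with 9378 frames into that block.
The block's first minute is 1800 frames and the rest 1798 each; 9378 frames reaches minute 5, so 11 × 18 + 5 × 2 = 208 labels have been skipped so far.
Adding those back, label number 207180 + 208 = 207388 at 30 labels/s is 6912 s + 28 f = 1 h 55 min 12 s frame 28, i.e. 01:55:12;28.

01:55:12;28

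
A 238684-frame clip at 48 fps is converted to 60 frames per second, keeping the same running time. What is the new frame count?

298355 frames

Target frames = source frames × (target rate / source rate) = 238684 × (60)/(48) = 238684 × 5/4 = 298355.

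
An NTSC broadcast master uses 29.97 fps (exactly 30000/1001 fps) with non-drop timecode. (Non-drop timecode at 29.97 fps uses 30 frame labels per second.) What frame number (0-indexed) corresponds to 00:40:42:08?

frame 73268

Total seconds to the label: (0 × 3600 + 40 × 60 + 42) = 2442.
Frame index = 2442 × 30 + 8 = 73268.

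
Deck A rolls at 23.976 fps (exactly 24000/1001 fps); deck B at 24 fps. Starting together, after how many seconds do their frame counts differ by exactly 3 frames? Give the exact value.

125.125 seconds

The gap grows by |24 − 24000/1001| = 24/1001 frames per second.
Time for a 3-frame gap: 3 ÷ (24/1001) = 125.125 s.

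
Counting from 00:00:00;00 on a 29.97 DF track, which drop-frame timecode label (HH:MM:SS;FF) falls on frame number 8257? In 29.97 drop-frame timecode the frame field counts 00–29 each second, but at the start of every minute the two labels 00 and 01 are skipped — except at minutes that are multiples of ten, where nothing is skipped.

Each 10-minute DF block holds 10 × 60 × 30 − 9 × 2 = 17982 frames. 8257 ÷ 17982 → 0 full blocks, remainder 8257.
Within the partial block the first minute is 1800 frames and each further minute 1798, so 4 further minute boundaries passed. Total skipped labels = 18 × 0 + 2 × 4 = 8.
Non-drop label index = 8257 + 8 = 8265; at 30 labels/s that is 00:04:35:15, i.e. DF 00:04:35;15.

00:04:35;15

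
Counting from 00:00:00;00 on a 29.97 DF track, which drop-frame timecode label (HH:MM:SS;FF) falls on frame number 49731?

00:27:39;11

Ten DF minutes hold 17982 frames, so frame 49731 lies in block 2 (frames 35964–53945) with 13767 frames into that block.
The block's first minute is 1800 frames and the rest 1798 each; 13767 frames reaches minute 7, so 2 × 18 + 7 × 2 = 50 labels have been skipped so far.
Adding those back, label number 49731 + 50 = 49781 at 30 labels/s is 1659 s + 11 f = 0 h 27 min 39 s frame 11, i.e. 00:27:39;11.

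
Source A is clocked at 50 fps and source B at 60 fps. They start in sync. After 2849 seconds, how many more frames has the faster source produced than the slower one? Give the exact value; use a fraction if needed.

28490 frames

A emits 50 × 2849 = 142450 frames; B emits 60 × 2849 = 170940.
Difference = 28490 frames; B is ahead of A.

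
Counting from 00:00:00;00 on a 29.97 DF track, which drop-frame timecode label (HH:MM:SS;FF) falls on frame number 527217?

Ten DF minutes hold 17982 frames, so frame 527217 lies in block 29 (frames 521478–539459) with 5739 frames into that block.
The block's first minute is 1800 frames and the rest 1798 each; 5739 frames reaches minute 3, so 29 × 18 + 3 × 2 = 528 labels have been skipped so far.
Adding those back, label number 527217 + 528 = 527745 at 30 labels/s is 17591 s + 15 f = 4 h 53 min 11 s frame 15, i.e. 04:53:11;15.

04:53:11;15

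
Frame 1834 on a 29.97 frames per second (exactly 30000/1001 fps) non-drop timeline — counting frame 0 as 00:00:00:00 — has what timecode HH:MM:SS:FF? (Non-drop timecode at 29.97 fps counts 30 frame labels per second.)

00:01:01:04

1834 ÷ 30 = 61 full seconds, remainder 4 frames.
61 s = 0 h 1 min 1 s.
Timecode: 00:01:01:04.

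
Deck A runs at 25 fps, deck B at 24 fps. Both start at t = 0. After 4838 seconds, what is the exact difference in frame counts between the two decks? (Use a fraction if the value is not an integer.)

4838 frames

A emits 25 × 4838 = 120950 frames; B emits 24 × 4838 = 116112.
Difference = 4838 frames; B is behind A.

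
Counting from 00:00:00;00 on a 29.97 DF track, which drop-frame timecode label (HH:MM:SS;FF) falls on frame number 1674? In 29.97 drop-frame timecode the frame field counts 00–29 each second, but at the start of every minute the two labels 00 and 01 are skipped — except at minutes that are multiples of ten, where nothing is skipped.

Each 10-minute DF block holds 10 × 60 × 30 − 9 × 2 = 17982 frames. 1674 ÷ 17982 → 0 full blocks, remainder 1674.
Within the partial block the first minute is 1800 frames and each further minute 1798, so 0 further minute boundaries passed. Total skipped labels = 18 × 0 + 2 × 0 = 0.
Non-drop label index = 1674 + 0 = 1674; at 30 labels/s that is 00:00:55:24, i.e. DF 00:00:55;24.

00:00:55;24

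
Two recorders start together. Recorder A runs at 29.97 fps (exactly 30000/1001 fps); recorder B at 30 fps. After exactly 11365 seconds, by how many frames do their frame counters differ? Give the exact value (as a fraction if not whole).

A emits 30000/1001 × 11365 = 340950000/1001 frames; B emits 30 × 11365 = 340950.
Difference = 340950/1001 frames (≈ 340.6094); B is ahead of A.

340950/1001 frames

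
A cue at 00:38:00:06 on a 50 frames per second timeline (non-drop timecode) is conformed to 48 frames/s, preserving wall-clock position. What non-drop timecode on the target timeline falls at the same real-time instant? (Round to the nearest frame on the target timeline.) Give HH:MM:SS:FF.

Source frame index: (0×3600 + 38×60 + 0) × 50 + 6 = 114006.
Real time: 114006 / (50) = 57003/25 s.
Target frame: (57003/25) × (48) = 2736144/25 ≈ 109445.760 → 109446.
At 48 labels/s: frame 109446 → 00:38:00:06.

00:38:00:06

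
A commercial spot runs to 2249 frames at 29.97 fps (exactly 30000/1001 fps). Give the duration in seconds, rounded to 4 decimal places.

75.0416 seconds

Running time = 2249 × 1001/30000 = 2251249/30000 s ≈ 75.0416 s.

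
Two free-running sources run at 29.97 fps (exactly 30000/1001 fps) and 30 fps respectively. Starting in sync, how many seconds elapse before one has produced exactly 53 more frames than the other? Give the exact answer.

The gap grows by |30 − 30000/1001| = 30/1001 frames per second.
Time for a 53-frame gap: 53 ÷ (30/1001) = 53053/30 s.

53053/30 seconds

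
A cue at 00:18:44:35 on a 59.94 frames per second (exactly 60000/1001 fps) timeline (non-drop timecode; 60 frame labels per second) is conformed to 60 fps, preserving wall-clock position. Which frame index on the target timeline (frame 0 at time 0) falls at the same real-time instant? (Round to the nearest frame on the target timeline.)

Source frame index: (0×3600 + 18×60 + 44) × 60 + 35 = 67475.
Real time: 67475 / (60000/1001) = 2701699/2400 s.
Target frame: (2701699/2400) × (60) = 2701699/40 ≈ 67542.475 → 67542.

frame 67542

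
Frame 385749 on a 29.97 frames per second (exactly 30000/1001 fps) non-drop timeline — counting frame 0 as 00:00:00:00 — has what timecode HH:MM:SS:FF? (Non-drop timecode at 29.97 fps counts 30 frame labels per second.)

385749 ÷ 30 = 12858 full seconds, remainder 9 frames.
12858 s = 3 h 34 min 18 s.
Timecode: 03:34:18:09.

03:34:18:09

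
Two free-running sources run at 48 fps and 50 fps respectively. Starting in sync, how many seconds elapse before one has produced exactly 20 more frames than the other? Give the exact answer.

The gap grows by |50 − 48| = 2 frames per second.
Time for a 20-frame gap: 20 ÷ (2) = 10 s.

10 seconds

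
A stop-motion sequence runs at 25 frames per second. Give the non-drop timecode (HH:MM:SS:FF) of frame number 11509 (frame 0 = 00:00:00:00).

00:07:40:09

11509 ÷ 25 = 460 full seconds, remainder 9 frames.
460 s = 0 h 7 min 40 s.
Timecode: 00:07:40:09.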